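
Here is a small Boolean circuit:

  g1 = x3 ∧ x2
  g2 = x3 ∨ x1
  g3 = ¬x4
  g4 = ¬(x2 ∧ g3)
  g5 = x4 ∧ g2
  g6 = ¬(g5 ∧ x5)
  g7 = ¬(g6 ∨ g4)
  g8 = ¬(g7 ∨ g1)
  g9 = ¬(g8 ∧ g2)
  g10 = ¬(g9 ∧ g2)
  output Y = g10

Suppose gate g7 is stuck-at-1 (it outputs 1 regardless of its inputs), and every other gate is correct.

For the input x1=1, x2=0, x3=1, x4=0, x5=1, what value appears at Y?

0

Propagate with g7 forced: g1=0, g2=1, g3=1, g4=1, g5=0, g6=1, g7=1 [stuck-at-1], g8=0, g9=1, g10=0.
So Y = 0. (Without the fault it would be 1.)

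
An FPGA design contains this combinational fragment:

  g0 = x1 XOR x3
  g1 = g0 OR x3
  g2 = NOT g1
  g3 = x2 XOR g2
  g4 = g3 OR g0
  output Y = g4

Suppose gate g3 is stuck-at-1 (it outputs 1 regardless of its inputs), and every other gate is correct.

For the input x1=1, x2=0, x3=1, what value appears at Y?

Propagate with g3 forced: g0=0, g1=1, g2=0, g3=1 [stuck-at-1], g4=1.
So Y = 1. (Without the fault it would be 0.)

1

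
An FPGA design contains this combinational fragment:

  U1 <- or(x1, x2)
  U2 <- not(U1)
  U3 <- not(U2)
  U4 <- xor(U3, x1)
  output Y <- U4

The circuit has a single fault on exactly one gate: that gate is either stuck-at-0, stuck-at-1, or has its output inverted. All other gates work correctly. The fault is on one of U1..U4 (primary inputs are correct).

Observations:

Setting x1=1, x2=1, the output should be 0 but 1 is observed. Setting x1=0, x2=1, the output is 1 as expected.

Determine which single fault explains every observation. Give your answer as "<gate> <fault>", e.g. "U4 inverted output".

Fault-free values for test 1 (x1=1, x2=1): U1=1, U2=0, U3=1, U4=0, giving Y=0. Observed 1.
Test 1: faults giving observed 1 are {U1 stuck-at-0, U1 inverted output, U2 stuck-at-1, U2 inverted output, U3 stuck-at-0, U3 inverted output, U4 stuck-at-1, U4 inverted output}.
Test 2 (x1=0, x2=1): fault-free U1=1, U2=0, U3=1, U4=1 → 1; observed 1. Eliminates U1 stuck-at-0, U1 inverted output, U2 stuck-at-1, U2 inverted output, U3 stuck-at-0, U3 inverted output, U4 inverted output.
Only U4 stuck-at-1 is consistent with every test.

U4 stuck-at-1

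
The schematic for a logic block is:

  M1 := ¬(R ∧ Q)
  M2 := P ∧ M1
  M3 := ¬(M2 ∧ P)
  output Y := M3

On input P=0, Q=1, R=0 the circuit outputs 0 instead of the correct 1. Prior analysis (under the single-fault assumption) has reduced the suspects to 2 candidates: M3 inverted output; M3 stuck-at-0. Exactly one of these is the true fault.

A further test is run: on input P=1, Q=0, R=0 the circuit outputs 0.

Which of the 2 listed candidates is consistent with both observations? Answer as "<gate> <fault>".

M3 stuck-at-0

Evaluate each candidate on input P=1, Q=0, R=0:
  M3 inverted output: M1=1, M2=1, M3=1 [inverted output] → 1 — eliminated
  M3 stuck-at-0: M1=1, M2=1, M3=0 [stuck-at-0] → 0 — matches
Only M3 stuck-at-0 reproduces the observed 0.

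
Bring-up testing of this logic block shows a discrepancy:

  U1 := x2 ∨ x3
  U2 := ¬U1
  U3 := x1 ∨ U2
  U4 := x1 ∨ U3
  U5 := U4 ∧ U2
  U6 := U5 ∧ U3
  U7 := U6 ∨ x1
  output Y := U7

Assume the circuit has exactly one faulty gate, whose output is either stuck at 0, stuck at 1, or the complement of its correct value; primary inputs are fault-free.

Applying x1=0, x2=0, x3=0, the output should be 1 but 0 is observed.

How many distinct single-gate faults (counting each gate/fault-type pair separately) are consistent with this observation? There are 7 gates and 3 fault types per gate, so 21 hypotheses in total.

14

Fault-free: U1=0, U2=1, U3=1, U4=1, U5=1, U6=1, U7=1 → 1. Observed 0.
  U1: stuck-at-1, inverted output ✓; others ✗
  U2: stuck-at-0, inverted output ✓; others ✗
  U3: stuck-at-0, inverted output ✓; others ✗
  U4: stuck-at-0, inverted output ✓; others ✗
  U5: stuck-at-0, inverted output ✓; others ✗
  U6: stuck-at-0, inverted output ✓; others ✗
  U7: stuck-at-0, inverted output ✓; others ✗
Consistent faults: {U1 stuck-at-1, U1 inverted output, U2 stuck-at-0, U2 inverted output, U3 stuck-at-0, U3 inverted output, U4 stuck-at-0, U4 inverted output, U5 stuck-at-0, U5 inverted output, U6 stuck-at-0, U6 inverted output, U7 stuck-at-0, U7 inverted output} — 14 in all.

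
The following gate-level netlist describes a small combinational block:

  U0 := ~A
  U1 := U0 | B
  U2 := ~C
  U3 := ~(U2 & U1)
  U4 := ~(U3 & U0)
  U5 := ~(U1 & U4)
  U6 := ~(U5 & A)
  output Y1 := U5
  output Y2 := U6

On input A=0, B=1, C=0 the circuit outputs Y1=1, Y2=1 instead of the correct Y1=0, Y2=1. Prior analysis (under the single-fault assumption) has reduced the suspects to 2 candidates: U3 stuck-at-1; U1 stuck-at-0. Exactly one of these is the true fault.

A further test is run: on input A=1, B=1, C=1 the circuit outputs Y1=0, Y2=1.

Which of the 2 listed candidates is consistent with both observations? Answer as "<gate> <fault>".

U3 stuck-at-1

Evaluate each candidate on input A=1, B=1, C=1:
  U3 stuck-at-1: U0=0, U1=1, U2=0, U3=1 [stuck-at-1], U4=1, U5=0, U6=1 → Y1=0, Y2=1 — matches
  U1 stuck-at-0: U0=0, U1=0 [stuck-at-0], U2=0, U3=1, U4=1, U5=1, U6=0 → Y1=1, Y2=0 — eliminated
Only U3 stuck-at-1 reproduces the observed Y1=0, Y2=1.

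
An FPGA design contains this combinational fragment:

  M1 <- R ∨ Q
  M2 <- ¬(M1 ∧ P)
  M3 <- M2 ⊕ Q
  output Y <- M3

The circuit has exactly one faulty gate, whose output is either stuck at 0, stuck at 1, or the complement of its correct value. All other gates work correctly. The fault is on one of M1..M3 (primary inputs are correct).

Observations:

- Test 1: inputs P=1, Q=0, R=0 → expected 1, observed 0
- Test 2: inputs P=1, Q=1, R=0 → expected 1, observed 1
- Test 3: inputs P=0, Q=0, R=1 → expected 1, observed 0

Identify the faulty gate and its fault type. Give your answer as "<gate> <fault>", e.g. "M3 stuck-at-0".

Fault-free values for test 1 (P=1, Q=0, R=0): M1=0, M2=1, M3=1, giving Y=1. Observed 0.
Test 1: faults giving observed 0 are {M1 stuck-at-1, M1 inverted output, M2 stuck-at-0, M2 inverted output, M3 stuck-at-0, M3 inverted output}.
Test 2 (P=1, Q=1, R=0): fault-free M1=1, M2=0, M3=1 → 1; observed 1. Eliminates M1 inverted output, M2 inverted output, M3 stuck-at-0, M3 inverted output.
Test 3 (P=0, Q=0, R=1): fault-free M1=1, M2=1, M3=1 → 1; observed 0. Eliminates M1 stuck-at-1.
Only M2 stuck-at-0 is consistent with every test.

M2 stuck-at-0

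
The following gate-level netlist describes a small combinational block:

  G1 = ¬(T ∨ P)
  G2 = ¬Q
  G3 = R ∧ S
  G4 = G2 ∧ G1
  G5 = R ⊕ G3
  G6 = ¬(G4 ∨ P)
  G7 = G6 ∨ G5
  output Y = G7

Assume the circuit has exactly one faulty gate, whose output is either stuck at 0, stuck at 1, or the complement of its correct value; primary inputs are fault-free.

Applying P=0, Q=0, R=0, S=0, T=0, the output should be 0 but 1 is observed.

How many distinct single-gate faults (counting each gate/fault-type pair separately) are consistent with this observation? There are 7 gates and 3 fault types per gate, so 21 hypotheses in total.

14

Fault-free: G1=1, G2=1, G3=0, G4=1, G5=0, G6=0, G7=0 → 0. Observed 1.
  G1: stuck-at-0, inverted output ✓; others ✗
  G2: stuck-at-0, inverted output ✓; others ✗
  G3: stuck-at-1, inverted output ✓; others ✗
  G4: stuck-at-0, inverted output ✓; others ✗
  G5: stuck-at-1, inverted output ✓; others ✗
  G6: stuck-at-1, inverted output ✓; others ✗
  G7: stuck-at-1, inverted output ✓; others ✗
Consistent faults: {G1 stuck-at-0, G1 inverted output, G2 stuck-at-0, G2 inverted output, G3 stuck-at-1, G3 inverted output, G4 stuck-at-0, G4 inverted output, G5 stuck-at-1, G5 inverted output, G6 stuck-at-1, G6 inverted output, G7 stuck-at-1, G7 inverted output} — 14 in all.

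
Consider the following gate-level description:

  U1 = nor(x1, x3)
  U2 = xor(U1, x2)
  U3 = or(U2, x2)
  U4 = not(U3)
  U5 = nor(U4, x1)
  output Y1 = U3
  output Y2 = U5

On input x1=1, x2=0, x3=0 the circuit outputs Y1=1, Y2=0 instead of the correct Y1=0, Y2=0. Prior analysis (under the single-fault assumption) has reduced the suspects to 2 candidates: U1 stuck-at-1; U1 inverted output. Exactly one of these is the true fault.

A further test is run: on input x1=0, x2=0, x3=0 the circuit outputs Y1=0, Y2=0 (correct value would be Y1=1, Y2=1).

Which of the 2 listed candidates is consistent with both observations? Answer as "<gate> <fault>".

U1 inverted output

Evaluate each candidate on input x1=0, x2=0, x3=0:
  U1 stuck-at-1: U1=1 [stuck-at-1], U2=1, U3=1, U4=0, U5=1 → Y1=1, Y2=1 — eliminated
  U1 inverted output: U1=0 [inverted output], U2=0, U3=0, U4=1, U5=0 → Y1=0, Y2=0 — matches
Only U1 inverted output reproduces the observed Y1=0, Y2=0.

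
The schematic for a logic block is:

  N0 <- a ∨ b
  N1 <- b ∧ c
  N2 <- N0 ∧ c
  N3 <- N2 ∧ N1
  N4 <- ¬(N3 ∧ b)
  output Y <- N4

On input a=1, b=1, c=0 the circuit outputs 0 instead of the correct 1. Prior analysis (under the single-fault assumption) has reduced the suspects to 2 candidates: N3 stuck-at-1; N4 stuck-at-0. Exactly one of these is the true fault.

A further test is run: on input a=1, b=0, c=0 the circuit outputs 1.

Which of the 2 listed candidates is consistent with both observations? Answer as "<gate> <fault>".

N3 stuck-at-1

Evaluate each candidate on input a=1, b=0, c=0:
  N3 stuck-at-1: N0=1, N1=0, N2=0, N3=1 [stuck-at-1], N4=1 → 1 — matches
  N4 stuck-at-0: N0=1, N1=0, N2=0, N3=0, N4=0 [stuck-at-0] → 0 — eliminated
Only N3 stuck-at-1 reproduces the observed 1.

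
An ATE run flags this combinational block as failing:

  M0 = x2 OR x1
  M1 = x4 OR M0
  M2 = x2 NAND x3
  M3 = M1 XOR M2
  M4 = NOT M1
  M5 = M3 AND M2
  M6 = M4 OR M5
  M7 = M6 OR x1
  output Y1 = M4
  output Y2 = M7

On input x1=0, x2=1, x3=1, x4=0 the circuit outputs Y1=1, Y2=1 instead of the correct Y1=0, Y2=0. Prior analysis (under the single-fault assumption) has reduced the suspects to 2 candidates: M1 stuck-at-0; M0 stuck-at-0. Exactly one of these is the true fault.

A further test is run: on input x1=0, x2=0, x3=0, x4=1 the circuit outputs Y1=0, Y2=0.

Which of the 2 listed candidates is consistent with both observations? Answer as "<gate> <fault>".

Evaluate each candidate on input x1=0, x2=0, x3=0, x4=1:
  M1 stuck-at-0: M0=0, M1=0 [stuck-at-0], M2=1, M3=1, M4=1, M5=1, M6=1, M7=1 → Y1=1, Y2=1 — eliminated
  M0 stuck-at-0: M0=0 [stuck-at-0], M1=1, M2=1, M3=0, M4=0, M5=0, M6=0, M7=0 → Y1=0, Y2=0 — matches
Only M0 stuck-at-0 reproduces the observed Y1=0, Y2=0.

M0 stuck-at-0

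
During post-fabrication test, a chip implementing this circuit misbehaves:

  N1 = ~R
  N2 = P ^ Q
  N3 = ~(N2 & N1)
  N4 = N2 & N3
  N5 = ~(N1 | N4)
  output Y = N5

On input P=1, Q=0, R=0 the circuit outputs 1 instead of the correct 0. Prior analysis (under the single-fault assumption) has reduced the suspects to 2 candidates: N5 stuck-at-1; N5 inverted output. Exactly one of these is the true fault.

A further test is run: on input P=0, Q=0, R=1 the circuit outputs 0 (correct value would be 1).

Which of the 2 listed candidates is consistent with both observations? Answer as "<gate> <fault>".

Evaluate each candidate on input P=0, Q=0, R=1:
  N5 stuck-at-1: N1=0, N2=0, N3=1, N4=0, N5=1 [stuck-at-1] → 1 — eliminated
  N5 inverted output: N1=0, N2=0, N3=1, N4=0, N5=0 [inverted output] → 0 — matches
Only N5 inverted output reproduces the observed 0.

N5 inverted output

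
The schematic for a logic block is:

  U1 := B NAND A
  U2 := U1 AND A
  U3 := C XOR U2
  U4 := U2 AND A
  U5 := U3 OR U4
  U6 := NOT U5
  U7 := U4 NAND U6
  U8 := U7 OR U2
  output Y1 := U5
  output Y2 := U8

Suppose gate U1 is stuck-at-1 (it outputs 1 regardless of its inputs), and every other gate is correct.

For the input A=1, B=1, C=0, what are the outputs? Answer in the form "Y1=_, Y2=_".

Y1=1, Y2=1

Propagate with U1 forced: U1=1 [stuck-at-1], U2=1, U3=1, U4=1, U5=1, U6=0, U7=1, U8=1.
So the outputs are Y1=1, Y2=1. (Without the fault they would be Y1=0, Y2=1.)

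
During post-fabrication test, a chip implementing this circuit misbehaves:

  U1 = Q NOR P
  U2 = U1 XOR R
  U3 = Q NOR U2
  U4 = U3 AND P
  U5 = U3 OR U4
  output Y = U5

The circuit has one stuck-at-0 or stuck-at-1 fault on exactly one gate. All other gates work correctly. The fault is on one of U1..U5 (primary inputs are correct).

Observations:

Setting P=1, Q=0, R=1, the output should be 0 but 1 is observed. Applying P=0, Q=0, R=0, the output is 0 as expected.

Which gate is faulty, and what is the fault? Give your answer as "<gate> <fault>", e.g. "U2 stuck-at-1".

U1 stuck-at-1

Fault-free values for test 1 (P=1, Q=0, R=1): U1=0, U2=1, U3=0, U4=0, U5=0, giving Y=0. Observed 1.
Test 1: faults giving observed 1 are {U1 stuck-at-1, U2 stuck-at-0, U3 stuck-at-1, U4 stuck-at-1, U5 stuck-at-1}.
Test 2 (P=0, Q=0, R=0): fault-free U1=1, U2=1, U3=0, U4=0, U5=0 → 0; observed 0. Eliminates U2 stuck-at-0, U3 stuck-at-1, U4 stuck-at-1, U5 stuck-at-1.
Only U1 stuck-at-1 is consistent with every test.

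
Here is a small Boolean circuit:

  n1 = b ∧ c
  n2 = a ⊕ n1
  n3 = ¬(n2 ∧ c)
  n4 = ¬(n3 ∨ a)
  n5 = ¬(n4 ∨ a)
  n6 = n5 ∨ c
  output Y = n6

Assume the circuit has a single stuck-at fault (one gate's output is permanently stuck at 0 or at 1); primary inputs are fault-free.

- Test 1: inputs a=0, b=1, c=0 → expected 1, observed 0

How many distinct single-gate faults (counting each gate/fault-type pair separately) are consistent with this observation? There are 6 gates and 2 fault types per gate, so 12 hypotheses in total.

4

Fault-free: n1=0, n2=0, n3=1, n4=0, n5=1, n6=1 → 1. Observed 0.
  n1 stuck-at-0: output 1 ✗
  n1 stuck-at-1: output 1 ✗
  n2 stuck-at-0: output 1 ✗
  n2 stuck-at-1: output 1 ✗
  n3 stuck-at-0: output 0 ✓
  n3 stuck-at-1: output 1 ✗
  n4 stuck-at-0: output 1 ✗
  n4 stuck-at-1: output 0 ✓
  n5 stuck-at-0: output 0 ✓
  n5 stuck-at-1: output 1 ✗
  n6 stuck-at-0: output 0 ✓
  n6 stuck-at-1: output 1 ✗
Consistent faults: {n3 stuck-at-0, n4 stuck-at-1, n5 stuck-at-0, n6 stuck-at-0} — 4 in all.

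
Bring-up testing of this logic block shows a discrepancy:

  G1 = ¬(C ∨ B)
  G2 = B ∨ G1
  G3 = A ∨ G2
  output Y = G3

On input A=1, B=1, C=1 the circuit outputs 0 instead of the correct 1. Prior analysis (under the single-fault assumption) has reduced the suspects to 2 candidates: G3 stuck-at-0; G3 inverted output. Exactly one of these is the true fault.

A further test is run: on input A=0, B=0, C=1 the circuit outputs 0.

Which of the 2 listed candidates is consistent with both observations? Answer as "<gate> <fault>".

Evaluate each candidate on input A=0, B=0, C=1:
  G3 stuck-at-0: G1=0, G2=0, G3=0 [stuck-at-0] → 0 — matches
  G3 inverted output: G1=0, G2=0, G3=1 [inverted output] → 1 — eliminated
Only G3 stuck-at-0 reproduces the observed 0.

G3 stuck-at-0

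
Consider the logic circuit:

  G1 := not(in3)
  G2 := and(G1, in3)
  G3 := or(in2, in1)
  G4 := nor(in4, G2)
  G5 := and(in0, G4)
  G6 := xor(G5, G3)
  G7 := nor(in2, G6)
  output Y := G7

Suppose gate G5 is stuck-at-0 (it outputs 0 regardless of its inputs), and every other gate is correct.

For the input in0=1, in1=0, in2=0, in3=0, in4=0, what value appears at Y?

1

Propagate with G5 forced: G1=1, G2=0, G3=0, G4=1, G5=0 [stuck-at-0], G6=0, G7=1.
So Y = 1. (Without the fault it would be 0.)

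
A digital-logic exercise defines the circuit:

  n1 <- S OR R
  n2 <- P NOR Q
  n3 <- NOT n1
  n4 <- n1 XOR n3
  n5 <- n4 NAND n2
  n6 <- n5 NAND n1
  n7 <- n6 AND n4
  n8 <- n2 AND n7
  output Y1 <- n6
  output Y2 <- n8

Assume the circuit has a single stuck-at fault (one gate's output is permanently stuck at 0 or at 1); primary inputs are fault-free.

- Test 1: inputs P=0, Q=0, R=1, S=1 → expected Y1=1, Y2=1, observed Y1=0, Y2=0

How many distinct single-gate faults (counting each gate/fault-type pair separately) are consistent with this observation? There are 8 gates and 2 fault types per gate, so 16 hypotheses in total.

Fault-free: n1=1, n2=1, n3=0, n4=1, n5=0, n6=1, n7=1, n8=1 → Y1=1, Y2=1. Observed Y1=0, Y2=0.
  n1: none of the 2 fault types match ✗
  n2: stuck-at-0 ✓; others ✗
  n3: stuck-at-1 ✓; others ✗
  n4: stuck-at-0 ✓; others ✗
  n5: stuck-at-1 ✓; others ✗
  n6: stuck-at-0 ✓; others ✗
  n7: none of the 2 fault types match ✗
  n8: none of the 2 fault types match ✗
Consistent faults: {n2 stuck-at-0, n3 stuck-at-1, n4 stuck-at-0, n5 stuck-at-1, n6 stuck-at-0} — 5 in all.

5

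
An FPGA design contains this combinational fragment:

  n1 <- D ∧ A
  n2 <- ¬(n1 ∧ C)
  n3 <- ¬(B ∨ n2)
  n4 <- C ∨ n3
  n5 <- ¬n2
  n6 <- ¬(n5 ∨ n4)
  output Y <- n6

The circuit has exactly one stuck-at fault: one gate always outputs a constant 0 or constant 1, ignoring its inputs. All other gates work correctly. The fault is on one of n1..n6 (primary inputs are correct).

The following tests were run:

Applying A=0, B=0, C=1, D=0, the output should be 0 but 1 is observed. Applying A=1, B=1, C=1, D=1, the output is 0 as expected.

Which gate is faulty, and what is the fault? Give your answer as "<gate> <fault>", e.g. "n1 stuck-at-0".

Fault-free values for test 1 (A=0, B=0, C=1, D=0): n1=0, n2=1, n3=0, n4=1, n5=0, n6=0, giving Y=0. Observed 1.
Test 1: faults giving observed 1 are {n4 stuck-at-0, n6 stuck-at-1}.
Test 2 (A=1, B=1, C=1, D=1): fault-free n1=1, n2=0, n3=0, n4=1, n5=1, n6=0 → 0; observed 0. Eliminates n6 stuck-at-1.
Only n4 stuck-at-0 is consistent with every test.

n4 stuck-at-0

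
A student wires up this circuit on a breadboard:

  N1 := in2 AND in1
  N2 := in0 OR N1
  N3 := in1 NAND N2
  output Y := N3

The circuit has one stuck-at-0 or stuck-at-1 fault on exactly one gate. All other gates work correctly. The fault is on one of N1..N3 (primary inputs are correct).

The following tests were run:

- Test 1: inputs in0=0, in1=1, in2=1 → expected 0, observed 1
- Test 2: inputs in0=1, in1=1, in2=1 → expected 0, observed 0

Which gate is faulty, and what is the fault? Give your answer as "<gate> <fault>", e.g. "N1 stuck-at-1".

Fault-free values for test 1 (in0=0, in1=1, in2=1): N1=1, N2=1, N3=0, giving Y=0. Observed 1.
Test 1: faults giving observed 1 are {N1 stuck-at-0, N2 stuck-at-0, N3 stuck-at-1}.
Test 2 (in0=1, in1=1, in2=1): fault-free N1=1, N2=1, N3=0 → 0; observed 0. Eliminates N2 stuck-at-0, N3 stuck-at-1.
Only N1 stuck-at-0 is consistent with every test.

N1 stuck-at-0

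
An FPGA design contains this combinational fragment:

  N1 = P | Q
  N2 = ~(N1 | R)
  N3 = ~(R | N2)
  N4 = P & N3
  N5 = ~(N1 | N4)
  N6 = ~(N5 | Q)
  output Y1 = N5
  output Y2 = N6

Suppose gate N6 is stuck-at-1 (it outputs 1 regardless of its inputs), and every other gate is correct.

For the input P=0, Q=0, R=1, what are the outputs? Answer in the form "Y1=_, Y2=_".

Y1=1, Y2=1

Propagate with N6 forced: N1=0, N2=0, N3=0, N4=0, N5=1, N6=1 [stuck-at-1].
So the outputs are Y1=1, Y2=1. (Without the fault they would be Y1=1, Y2=0.)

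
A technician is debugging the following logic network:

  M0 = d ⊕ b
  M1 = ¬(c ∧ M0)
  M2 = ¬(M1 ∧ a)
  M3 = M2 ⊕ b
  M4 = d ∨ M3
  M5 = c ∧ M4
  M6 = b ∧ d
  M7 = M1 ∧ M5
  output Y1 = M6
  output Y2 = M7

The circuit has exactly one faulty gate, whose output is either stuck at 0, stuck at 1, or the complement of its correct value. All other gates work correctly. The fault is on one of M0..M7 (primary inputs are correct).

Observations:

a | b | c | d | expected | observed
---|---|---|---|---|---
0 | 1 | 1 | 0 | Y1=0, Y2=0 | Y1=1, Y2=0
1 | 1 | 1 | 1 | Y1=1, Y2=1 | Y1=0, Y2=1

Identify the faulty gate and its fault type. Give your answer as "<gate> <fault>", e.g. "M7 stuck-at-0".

Fault-free values for test 1 (a=0, b=1, c=1, d=0): M0=1, M1=0, M2=1, M3=0, M4=0, M5=0, M6=0, M7=0, giving Y1=0, Y2=0. Observed Y1=1, Y2=0.
Test 1: faults giving observed Y1=1, Y2=0 are {M6 stuck-at-1, M6 inverted output}.
Test 2 (a=1, b=1, c=1, d=1): fault-free M0=0, M1=1, M2=0, M3=1, M4=1, M5=1, M6=1, M7=1 → Y1=1, Y2=1; observed Y1=0, Y2=1. Eliminates M6 stuck-at-1.
Only M6 inverted output is consistent with every test.

M6 inverted output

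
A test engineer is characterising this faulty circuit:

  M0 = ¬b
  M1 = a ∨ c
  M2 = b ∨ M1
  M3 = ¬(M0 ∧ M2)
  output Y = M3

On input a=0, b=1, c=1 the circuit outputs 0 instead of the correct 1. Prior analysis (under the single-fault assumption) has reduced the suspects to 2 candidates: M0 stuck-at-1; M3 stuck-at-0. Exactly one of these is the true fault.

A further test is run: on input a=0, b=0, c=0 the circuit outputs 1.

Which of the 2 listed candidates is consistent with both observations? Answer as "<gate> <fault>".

Evaluate each candidate on input a=0, b=0, c=0:
  M0 stuck-at-1: M0=1 [stuck-at-1], M1=0, M2=0, M3=1 → 1 — matches
  M3 stuck-at-0: M0=1, M1=0, M2=0, M3=0 [stuck-at-0] → 0 — eliminated
Only M0 stuck-at-1 reproduces the observed 1.

M0 stuck-at-1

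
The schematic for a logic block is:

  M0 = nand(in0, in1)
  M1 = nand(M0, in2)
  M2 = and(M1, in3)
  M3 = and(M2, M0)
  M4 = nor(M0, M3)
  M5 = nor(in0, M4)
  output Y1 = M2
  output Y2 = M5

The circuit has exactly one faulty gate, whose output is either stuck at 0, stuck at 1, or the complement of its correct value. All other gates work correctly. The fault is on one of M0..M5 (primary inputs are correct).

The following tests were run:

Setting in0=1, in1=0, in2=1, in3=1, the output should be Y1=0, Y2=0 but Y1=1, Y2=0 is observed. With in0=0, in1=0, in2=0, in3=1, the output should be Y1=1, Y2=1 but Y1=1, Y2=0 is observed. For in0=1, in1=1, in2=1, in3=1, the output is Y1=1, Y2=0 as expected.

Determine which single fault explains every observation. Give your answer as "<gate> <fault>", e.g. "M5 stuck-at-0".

M0 stuck-at-0

Fault-free values for test 1 (in0=1, in1=0, in2=1, in3=1): M0=1, M1=0, M2=0, M3=0, M4=0, M5=0, giving Y1=0, Y2=0. Observed Y1=1, Y2=0.
Test 1: faults giving observed Y1=1, Y2=0 are {M0 stuck-at-0, M0 inverted output, M1 stuck-at-1, M1 inverted output, M2 stuck-at-1, M2 inverted output}.
Test 2 (in0=0, in1=0, in2=0, in3=1): fault-free M0=1, M1=1, M2=1, M3=1, M4=0, M5=1 → Y1=1, Y2=1; observed Y1=1, Y2=0. Eliminates M1 stuck-at-1, M1 inverted output, M2 stuck-at-1, M2 inverted output.
Test 3 (in0=1, in1=1, in2=1, in3=1): fault-free M0=0, M1=1, M2=1, M3=0, M4=1, M5=0 → Y1=1, Y2=0; observed Y1=1, Y2=0. Eliminates M0 inverted output.
Only M0 stuck-at-0 is consistent with every test.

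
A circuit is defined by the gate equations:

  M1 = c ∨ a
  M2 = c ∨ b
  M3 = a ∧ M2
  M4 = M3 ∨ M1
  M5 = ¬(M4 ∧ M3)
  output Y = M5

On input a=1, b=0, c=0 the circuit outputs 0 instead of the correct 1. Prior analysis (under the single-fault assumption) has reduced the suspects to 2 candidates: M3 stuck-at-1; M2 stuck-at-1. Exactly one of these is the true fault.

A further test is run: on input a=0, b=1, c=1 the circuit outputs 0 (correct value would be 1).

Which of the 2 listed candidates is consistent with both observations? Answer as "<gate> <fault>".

Evaluate each candidate on input a=0, b=1, c=1:
  M3 stuck-at-1: M1=1, M2=1, M3=1 [stuck-at-1], M4=1, M5=0 → 0 — matches
  M2 stuck-at-1: M1=1, M2=1 [stuck-at-1], M3=0, M4=1, M5=1 → 1 — eliminated
Only M3 stuck-at-1 reproduces the observed 0.

M3 stuck-at-1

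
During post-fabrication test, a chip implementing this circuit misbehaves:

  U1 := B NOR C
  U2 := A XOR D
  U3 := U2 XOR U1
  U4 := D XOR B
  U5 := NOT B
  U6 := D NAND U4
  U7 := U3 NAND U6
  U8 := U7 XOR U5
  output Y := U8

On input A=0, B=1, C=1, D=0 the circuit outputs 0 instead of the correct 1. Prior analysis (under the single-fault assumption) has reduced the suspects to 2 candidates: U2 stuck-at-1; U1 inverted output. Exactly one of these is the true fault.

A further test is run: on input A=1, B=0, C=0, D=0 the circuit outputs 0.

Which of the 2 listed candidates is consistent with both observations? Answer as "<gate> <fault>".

Evaluate each candidate on input A=1, B=0, C=0, D=0:
  U2 stuck-at-1: U1=1, U2=1 [stuck-at-1], U3=0, U4=0, U5=1, U6=1, U7=1, U8=0 → 0 — matches
  U1 inverted output: U1=0 [inverted output], U2=1, U3=1, U4=0, U5=1, U6=1, U7=0, U8=1 → 1 — eliminated
Only U2 stuck-at-1 reproduces the observed 0.

U2 stuck-at-1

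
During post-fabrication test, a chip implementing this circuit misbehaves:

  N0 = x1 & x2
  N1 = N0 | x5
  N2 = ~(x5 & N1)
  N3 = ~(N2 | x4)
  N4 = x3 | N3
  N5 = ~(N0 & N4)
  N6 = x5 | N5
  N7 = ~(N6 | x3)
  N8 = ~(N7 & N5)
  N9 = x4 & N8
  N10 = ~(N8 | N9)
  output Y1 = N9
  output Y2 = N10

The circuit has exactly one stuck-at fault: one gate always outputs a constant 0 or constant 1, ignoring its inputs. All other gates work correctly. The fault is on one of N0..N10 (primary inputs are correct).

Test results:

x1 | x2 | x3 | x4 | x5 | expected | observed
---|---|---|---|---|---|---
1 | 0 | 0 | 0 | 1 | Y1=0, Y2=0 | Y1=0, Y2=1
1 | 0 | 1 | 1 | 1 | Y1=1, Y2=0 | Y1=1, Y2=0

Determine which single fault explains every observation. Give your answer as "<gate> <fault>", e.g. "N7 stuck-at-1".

Fault-free values for test 1 (x1=1, x2=0, x3=0, x4=0, x5=1): N0=0, N1=1, N2=0, N3=1, N4=1, N5=1, N6=1, N7=0, N8=1, N9=0, N10=0, giving Y1=0, Y2=0. Observed Y1=0, Y2=1.
Test 1: faults giving observed Y1=0, Y2=1 are {N6 stuck-at-0, N7 stuck-at-1, N8 stuck-at-0, N10 stuck-at-1}.
Test 2 (x1=1, x2=0, x3=1, x4=1, x5=1): fault-free N0=0, N1=1, N2=0, N3=0, N4=1, N5=1, N6=1, N7=0, N8=1, N9=1, N10=0 → Y1=1, Y2=0; observed Y1=1, Y2=0. Eliminates N7 stuck-at-1, N8 stuck-at-0, N10 stuck-at-1.
Only N6 stuck-at-0 is consistent with every test.

N6 stuck-at-0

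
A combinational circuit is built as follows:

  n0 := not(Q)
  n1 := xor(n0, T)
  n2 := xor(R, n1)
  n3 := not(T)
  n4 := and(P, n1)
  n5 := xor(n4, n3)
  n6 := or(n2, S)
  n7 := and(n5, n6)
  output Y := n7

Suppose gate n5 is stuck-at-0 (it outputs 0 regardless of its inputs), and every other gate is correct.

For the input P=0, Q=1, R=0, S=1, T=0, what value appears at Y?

Propagate with n5 forced: n0=0, n1=0, n2=0, n3=1, n4=0, n5=0 [stuck-at-0], n6=1, n7=0.
So Y = 0. (Without the fault it would be 1.)

0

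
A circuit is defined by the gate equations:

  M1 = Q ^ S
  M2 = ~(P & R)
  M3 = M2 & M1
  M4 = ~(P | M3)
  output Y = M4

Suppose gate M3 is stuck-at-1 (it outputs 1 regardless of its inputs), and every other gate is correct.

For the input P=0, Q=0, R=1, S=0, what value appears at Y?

0

Propagate with M3 forced: M1=0, M2=1, M3=1 [stuck-at-1], M4=0.
So Y = 0. (Without the fault it would be 1.)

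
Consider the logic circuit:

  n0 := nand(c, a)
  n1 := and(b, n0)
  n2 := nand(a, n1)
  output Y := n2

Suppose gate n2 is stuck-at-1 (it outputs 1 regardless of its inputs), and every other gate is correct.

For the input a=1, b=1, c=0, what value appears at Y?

Propagate with n2 forced: n0=1, n1=1, n2=1 [stuck-at-1].
So Y = 1. (Without the fault it would be 0.)

1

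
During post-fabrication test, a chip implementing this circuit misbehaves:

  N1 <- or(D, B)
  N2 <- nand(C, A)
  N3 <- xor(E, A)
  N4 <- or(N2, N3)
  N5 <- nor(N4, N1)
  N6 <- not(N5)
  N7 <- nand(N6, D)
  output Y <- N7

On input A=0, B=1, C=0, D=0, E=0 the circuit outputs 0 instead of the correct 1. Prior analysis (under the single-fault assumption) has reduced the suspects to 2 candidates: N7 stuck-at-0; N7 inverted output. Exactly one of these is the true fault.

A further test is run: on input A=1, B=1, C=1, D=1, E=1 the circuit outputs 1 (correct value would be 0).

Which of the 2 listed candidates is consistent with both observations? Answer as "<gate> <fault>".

N7 inverted output

Evaluate each candidate on input A=1, B=1, C=1, D=1, E=1:
  N7 stuck-at-0: N1=1, N2=0, N3=0, N4=0, N5=0, N6=1, N7=0 [stuck-at-0] → 0 — eliminated
  N7 inverted output: N1=1, N2=0, N3=0, N4=0, N5=0, N6=1, N7=1 [inverted output] → 1 — matches
Only N7 inverted output reproduces the observed 1.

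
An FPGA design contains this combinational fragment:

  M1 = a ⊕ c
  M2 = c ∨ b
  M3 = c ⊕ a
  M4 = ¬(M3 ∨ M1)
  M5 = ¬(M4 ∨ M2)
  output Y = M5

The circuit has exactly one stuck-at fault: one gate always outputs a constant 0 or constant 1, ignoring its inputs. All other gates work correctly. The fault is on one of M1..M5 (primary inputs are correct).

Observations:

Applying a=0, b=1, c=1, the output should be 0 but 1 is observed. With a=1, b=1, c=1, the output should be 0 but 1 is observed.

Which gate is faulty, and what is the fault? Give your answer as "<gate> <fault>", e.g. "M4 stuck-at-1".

M5 stuck-at-1

Fault-free values for test 1 (a=0, b=1, c=1): M1=1, M2=1, M3=1, M4=0, M5=0, giving Y=0. Observed 1.
Test 1: faults giving observed 1 are {M2 stuck-at-0, M5 stuck-at-1}.
Test 2 (a=1, b=1, c=1): fault-free M1=0, M2=1, M3=0, M4=1, M5=0 → 0; observed 1. Eliminates M2 stuck-at-0.
Only M5 stuck-at-1 is consistent with every test.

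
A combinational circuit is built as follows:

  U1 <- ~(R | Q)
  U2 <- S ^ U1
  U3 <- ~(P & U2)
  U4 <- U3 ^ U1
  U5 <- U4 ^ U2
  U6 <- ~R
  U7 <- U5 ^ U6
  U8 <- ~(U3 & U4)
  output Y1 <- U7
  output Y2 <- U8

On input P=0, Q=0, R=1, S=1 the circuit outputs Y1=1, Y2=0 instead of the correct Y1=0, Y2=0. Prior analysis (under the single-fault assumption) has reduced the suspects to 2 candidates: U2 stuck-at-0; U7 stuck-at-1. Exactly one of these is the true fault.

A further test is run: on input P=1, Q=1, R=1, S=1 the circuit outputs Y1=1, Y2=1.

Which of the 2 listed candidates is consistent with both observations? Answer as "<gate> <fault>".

Evaluate each candidate on input P=1, Q=1, R=1, S=1:
  U2 stuck-at-0: U1=0, U2=0 [stuck-at-0], U3=1, U4=1, U5=1, U6=0, U7=1, U8=0 → Y1=1, Y2=0 — eliminated
  U7 stuck-at-1: U1=0, U2=1, U3=0, U4=0, U5=1, U6=0, U7=1 [stuck-at-1], U8=1 → Y1=1, Y2=1 — matches
Only U7 stuck-at-1 reproduces the observed Y1=1, Y2=1.

U7 stuck-at-1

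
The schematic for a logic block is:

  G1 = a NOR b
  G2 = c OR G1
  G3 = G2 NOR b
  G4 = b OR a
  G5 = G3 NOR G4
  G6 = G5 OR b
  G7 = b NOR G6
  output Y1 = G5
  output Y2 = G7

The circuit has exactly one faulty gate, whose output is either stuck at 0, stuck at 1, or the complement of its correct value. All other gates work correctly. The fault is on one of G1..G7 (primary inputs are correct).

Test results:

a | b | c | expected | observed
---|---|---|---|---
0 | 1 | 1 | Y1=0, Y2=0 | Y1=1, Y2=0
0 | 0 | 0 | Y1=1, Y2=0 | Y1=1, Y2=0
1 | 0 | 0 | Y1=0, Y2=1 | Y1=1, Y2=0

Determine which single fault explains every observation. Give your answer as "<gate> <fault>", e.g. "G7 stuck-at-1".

G5 stuck-at-1

Fault-free values for test 1 (a=0, b=1, c=1): G1=0, G2=1, G3=0, G4=1, G5=0, G6=1, G7=0, giving Y1=0, Y2=0. Observed Y1=1, Y2=0.
Test 1: faults giving observed Y1=1, Y2=0 are {G4 stuck-at-0, G4 inverted output, G5 stuck-at-1, G5 inverted output}.
Test 2 (a=0, b=0, c=0): fault-free G1=1, G2=1, G3=0, G4=0, G5=1, G6=1, G7=0 → Y1=1, Y2=0; observed Y1=1, Y2=0. Eliminates G4 inverted output, G5 inverted output.
Test 3 (a=1, b=0, c=0): fault-free G1=0, G2=0, G3=1, G4=1, G5=0, G6=0, G7=1 → Y1=0, Y2=1; observed Y1=1, Y2=0. Eliminates G4 stuck-at-0.
Only G5 stuck-at-1 is consistent with every test.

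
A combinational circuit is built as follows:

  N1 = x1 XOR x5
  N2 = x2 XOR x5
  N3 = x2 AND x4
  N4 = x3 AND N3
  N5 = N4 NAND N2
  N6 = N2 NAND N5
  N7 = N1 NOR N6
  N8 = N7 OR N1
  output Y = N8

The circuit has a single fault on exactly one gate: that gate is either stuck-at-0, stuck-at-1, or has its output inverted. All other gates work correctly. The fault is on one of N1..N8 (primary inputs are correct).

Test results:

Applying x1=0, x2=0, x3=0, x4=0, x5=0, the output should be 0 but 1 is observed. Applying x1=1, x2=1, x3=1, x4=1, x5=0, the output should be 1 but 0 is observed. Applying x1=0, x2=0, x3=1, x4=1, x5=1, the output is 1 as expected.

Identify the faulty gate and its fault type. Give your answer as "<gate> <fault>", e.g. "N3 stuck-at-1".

N1 inverted output

Fault-free values for test 1 (x1=0, x2=0, x3=0, x4=0, x5=0): N1=0, N2=0, N3=0, N4=0, N5=1, N6=1, N7=0, N8=0, giving Y=0. Observed 1.
Test 1: faults giving observed 1 are {N1 stuck-at-1, N1 inverted output, N2 stuck-at-1, N2 inverted output, N6 stuck-at-0, N6 inverted output, N7 stuck-at-1, N7 inverted output, N8 stuck-at-1, N8 inverted output}.
Test 2 (x1=1, x2=1, x3=1, x4=1, x5=0): fault-free N1=1, N2=1, N3=1, N4=1, N5=0, N6=1, N7=0, N8=1 → 1; observed 0. Eliminates N1 stuck-at-1, N2 stuck-at-1, N2 inverted output, N6 stuck-at-0, N6 inverted output, N7 stuck-at-1, N7 inverted output, N8 stuck-at-1.
Test 3 (x1=0, x2=0, x3=1, x4=1, x5=1): fault-free N1=1, N2=1, N3=0, N4=0, N5=1, N6=0, N7=0, N8=1 → 1; observed 1. Eliminates N8 inverted output.
Only N1 inverted output is consistent with every test.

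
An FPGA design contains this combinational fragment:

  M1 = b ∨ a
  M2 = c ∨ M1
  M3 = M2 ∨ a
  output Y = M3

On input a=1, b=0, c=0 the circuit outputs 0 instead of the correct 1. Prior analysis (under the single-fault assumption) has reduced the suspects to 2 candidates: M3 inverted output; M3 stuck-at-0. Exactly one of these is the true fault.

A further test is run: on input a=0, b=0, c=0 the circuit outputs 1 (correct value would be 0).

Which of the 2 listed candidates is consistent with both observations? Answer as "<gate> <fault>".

Evaluate each candidate on input a=0, b=0, c=0:
  M3 inverted output: M1=0, M2=0, M3=1 [inverted output] → 1 — matches
  M3 stuck-at-0: M1=0, M2=0, M3=0 [stuck-at-0] → 0 — eliminated
Only M3 inverted output reproduces the observed 1.

M3 inverted output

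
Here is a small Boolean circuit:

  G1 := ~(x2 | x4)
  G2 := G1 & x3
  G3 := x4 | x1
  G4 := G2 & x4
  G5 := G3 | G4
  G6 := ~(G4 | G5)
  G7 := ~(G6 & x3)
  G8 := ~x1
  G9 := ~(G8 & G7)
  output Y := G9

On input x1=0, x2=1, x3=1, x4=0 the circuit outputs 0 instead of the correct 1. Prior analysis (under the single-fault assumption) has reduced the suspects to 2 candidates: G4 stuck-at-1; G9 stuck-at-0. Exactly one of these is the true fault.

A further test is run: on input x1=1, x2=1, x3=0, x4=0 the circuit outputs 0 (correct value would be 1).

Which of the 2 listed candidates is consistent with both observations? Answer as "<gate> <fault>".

G9 stuck-at-0

Evaluate each candidate on input x1=1, x2=1, x3=0, x4=0:
  G4 stuck-at-1: G1=0, G2=0, G3=1, G4=1 [stuck-at-1], G5=1, G6=0, G7=1, G8=0, G9=1 → 1 — eliminated
  G9 stuck-at-0: G1=0, G2=0, G3=1, G4=0, G5=1, G6=0, G7=1, G8=0, G9=0 [stuck-at-0] → 0 — matches
Only G9 stuck-at-0 reproduces the observed 0.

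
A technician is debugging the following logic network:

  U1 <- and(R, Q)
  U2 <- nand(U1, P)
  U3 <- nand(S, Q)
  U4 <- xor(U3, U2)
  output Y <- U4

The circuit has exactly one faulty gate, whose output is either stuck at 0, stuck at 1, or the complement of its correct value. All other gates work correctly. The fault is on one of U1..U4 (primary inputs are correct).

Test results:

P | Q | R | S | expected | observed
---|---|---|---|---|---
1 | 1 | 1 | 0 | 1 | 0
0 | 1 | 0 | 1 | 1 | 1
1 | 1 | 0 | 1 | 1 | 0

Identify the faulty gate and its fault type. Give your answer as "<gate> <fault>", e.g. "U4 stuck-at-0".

Fault-free values for test 1 (P=1, Q=1, R=1, S=0): U1=1, U2=0, U3=1, U4=1, giving Y=1. Observed 0.
Test 1: faults giving observed 0 are {U1 stuck-at-0, U1 inverted output, U2 stuck-at-1, U2 inverted output, U3 stuck-at-0, U3 inverted output, U4 stuck-at-0, U4 inverted output}.
Test 2 (P=0, Q=1, R=0, S=1): fault-free U1=0, U2=1, U3=0, U4=1 → 1; observed 1. Eliminates U2 inverted output, U3 inverted output, U4 stuck-at-0, U4 inverted output.
Test 3 (P=1, Q=1, R=0, S=1): fault-free U1=0, U2=1, U3=0, U4=1 → 1; observed 0. Eliminates U1 stuck-at-0, U2 stuck-at-1, U3 stuck-at-0.
Only U1 inverted output is consistent with every test.

U1 inverted output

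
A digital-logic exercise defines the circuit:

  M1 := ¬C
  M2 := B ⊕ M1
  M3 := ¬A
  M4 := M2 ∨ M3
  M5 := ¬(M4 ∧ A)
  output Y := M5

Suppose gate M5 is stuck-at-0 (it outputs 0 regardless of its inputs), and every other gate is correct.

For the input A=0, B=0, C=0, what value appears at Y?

0

Propagate with M5 forced: M1=1, M2=1, M3=1, M4=1, M5=0 [stuck-at-0].
So Y = 0. (Without the fault it would be 1.)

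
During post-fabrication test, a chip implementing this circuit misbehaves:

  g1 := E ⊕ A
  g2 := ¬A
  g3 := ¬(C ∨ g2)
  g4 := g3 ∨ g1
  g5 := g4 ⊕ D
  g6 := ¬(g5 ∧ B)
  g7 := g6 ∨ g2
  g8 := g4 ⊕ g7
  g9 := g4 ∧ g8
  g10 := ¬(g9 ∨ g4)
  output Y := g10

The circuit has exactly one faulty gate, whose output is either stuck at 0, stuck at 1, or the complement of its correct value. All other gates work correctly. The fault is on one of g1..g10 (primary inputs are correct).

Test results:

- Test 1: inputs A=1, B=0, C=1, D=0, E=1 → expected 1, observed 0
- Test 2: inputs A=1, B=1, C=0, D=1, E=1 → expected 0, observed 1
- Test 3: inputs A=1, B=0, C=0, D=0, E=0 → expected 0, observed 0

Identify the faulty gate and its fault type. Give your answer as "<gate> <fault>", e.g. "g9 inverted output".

g3 inverted output

Fault-free values for test 1 (A=1, B=0, C=1, D=0, E=1): g1=0, g2=0, g3=0, g4=0, g5=0, g6=1, g7=1, g8=1, g9=0, g10=1, giving Y=1. Observed 0.
Test 1: faults giving observed 0 are {g1 stuck-at-1, g1 inverted output, g3 stuck-at-1, g3 inverted output, g4 stuck-at-1, g4 inverted output, g9 stuck-at-1, g9 inverted output, g10 stuck-at-0, g10 inverted output}.
Test 2 (A=1, B=1, C=0, D=1, E=1): fault-free g1=0, g2=0, g3=1, g4=1, g5=0, g6=1, g7=1, g8=0, g9=0, g10=0 → 0; observed 1. Eliminates g1 stuck-at-1, g1 inverted output, g3 stuck-at-1, g4 stuck-at-1, g9 stuck-at-1, g9 inverted output, g10 stuck-at-0.
Test 3 (A=1, B=0, C=0, D=0, E=0): fault-free g1=1, g2=0, g3=1, g4=1, g5=1, g6=1, g7=1, g8=0, g9=0, g10=0 → 0; observed 0. Eliminates g4 inverted output, g10 inverted output.
Only g3 inverted output is consistent with every test.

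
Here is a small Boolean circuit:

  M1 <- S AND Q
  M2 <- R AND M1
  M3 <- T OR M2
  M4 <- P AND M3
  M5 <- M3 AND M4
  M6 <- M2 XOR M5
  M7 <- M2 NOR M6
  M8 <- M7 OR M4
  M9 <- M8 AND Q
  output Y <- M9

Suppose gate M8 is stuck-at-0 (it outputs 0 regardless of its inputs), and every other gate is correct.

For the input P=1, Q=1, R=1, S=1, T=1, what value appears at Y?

Propagate with M8 forced: M1=1, M2=1, M3=1, M4=1, M5=1, M6=0, M7=0, M8=0 [stuck-at-0], M9=0.
So Y = 0. (Without the fault it would be 1.)

0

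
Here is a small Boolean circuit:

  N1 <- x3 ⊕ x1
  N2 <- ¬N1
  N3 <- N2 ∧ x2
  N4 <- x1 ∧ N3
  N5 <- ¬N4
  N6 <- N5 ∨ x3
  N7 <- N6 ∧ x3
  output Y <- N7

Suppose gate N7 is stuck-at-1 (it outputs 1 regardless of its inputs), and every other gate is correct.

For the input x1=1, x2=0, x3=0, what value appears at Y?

1

Propagate with N7 forced: N1=1, N2=0, N3=0, N4=0, N5=1, N6=1, N7=1 [stuck-at-1].
So Y = 1. (Without the fault it would be 0.)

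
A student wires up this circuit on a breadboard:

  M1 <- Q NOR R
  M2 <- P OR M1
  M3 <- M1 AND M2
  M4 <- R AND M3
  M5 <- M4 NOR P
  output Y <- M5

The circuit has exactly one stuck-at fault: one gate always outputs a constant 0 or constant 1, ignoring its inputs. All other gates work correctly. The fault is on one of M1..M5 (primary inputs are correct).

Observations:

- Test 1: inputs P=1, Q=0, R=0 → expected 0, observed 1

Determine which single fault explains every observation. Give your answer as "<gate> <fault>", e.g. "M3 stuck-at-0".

M5 stuck-at-1

Fault-free values for test 1 (P=1, Q=0, R=0): M1=1, M2=1, M3=1, M4=0, M5=0, giving Y=0. Observed 1.
Test 1: faults giving observed 1 are {M5 stuck-at-1}.
Only M5 stuck-at-1 is consistent with every test.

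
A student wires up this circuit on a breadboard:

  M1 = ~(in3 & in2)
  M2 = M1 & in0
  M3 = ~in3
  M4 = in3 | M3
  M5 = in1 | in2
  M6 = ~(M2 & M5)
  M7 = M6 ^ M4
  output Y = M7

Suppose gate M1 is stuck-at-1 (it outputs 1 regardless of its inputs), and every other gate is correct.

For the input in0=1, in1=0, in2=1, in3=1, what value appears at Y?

1

Propagate with M1 forced: M1=1 [stuck-at-1], M2=1, M3=0, M4=1, M5=1, M6=0, M7=1.
So Y = 1. (Without the fault it would be 0.)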